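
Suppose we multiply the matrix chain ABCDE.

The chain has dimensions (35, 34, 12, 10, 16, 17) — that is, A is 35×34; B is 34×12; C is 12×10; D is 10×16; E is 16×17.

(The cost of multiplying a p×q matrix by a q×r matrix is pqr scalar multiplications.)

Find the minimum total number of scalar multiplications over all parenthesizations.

Adjacent pairs: AB = 35·34·12 = 14280; BC = 34·12·10 = 4080; CD = 12·10·16 = 1920; DE = 10·16·17 = 2720.
Length 3: A..C: k=1: 0+4080+35·34·10=15980; k=2: 14280+0+35·12·10=18480 → min 15980 | B..D: k=2: 0+1920+34·12·16=8448; k=3: 4080+0+34·10·16=9520 → min 8448 | C..E: k=3: 0+2720+12·10·17=4760; k=4: 1920+0+12·16·17=5184 → min 4760.
Length 4: A..D: k=1: 0+8448+35·34·16=27488; k=2: 14280+1920+35·12·16=22920; k=3: 15980+0+35·10·16=21580 → min 21580 | B..E: k=2: 0+4760+34·12·17=11696; k=3: 4080+2720+34·10·17=12580; k=4: 8448+0+34·16·17=17696 → min 11696.
Length 5: A..E: k=1: 0+11696+35·34·17=31926; k=2: 14280+4760+35·12·17=26180; k=3: 15980+2720+35·10·17=24650; k=4: 21580+0+35·16·17=31100 → min 24650.
Optimal order: ((A(BC))(DE)) with cost 24650.

24650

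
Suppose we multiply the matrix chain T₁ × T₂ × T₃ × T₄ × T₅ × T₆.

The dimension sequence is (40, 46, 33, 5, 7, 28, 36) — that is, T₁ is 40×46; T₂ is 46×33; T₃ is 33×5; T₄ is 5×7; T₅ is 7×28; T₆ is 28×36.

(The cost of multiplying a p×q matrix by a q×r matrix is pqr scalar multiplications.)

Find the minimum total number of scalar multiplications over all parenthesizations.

30010

Adjacent pairs: T₁T₂ = 40·46·33 = 60720; T₂T₃ = 46·33·5 = 7590; T₃T₄ = 33·5·7 = 1155; T₄T₅ = 5·7·28 = 980; T₅T₆ = 7·28·36 = 7056.
Length 3: T₁..T₃: k=1: 0+7590+40·46·5=16790; k=2: 60720+0+40·33·5=67320 → min 16790 | T₂..T₄: k=2: 0+1155+46·33·7=11781; k=3: 7590+0+46·5·7=9200 → min 9200 | T₃..T₅: k=3: 0+980+33·5·28=5600; k=4: 1155+0+33·7·28=7623 → min 5600 | T₄..T₆: k=4: 0+7056+5·7·36=8316; k=5: 980+0+5·28·36=6020 → min 6020.
Length 4: T₁..T₄: k=1: 0+9200+40·46·7=22080; k=2: 60720+1155+40·33·7=71115; k=3: 16790+0+40·5·7=18190 → min 18190 | T₂..T₅: k=2: 0+5600+46·33·28=48104; k=3: 7590+980+46·5·28=15010; k=4: 9200+0+46·7·28=18216 → min 15010 | T₃..T₆: k=3: 0+6020+33·5·36=11960; k=4: 1155+7056+33·7·36=16527; k=5: 5600+0+33·28·36=38864 → min 11960.
Length 5: T₁..T₅: k=1: 0+15010+40·46·28=66530; k=2: 60720+5600+40·33·28=103280; k=3: 16790+980+40·5·28=23370; k=4: 18190+0+40·7·28=26030 → min 23370 | T₂..T₆: k=2: 0+11960+46·33·36=66608; k=3: 7590+6020+46·5·36=21890; k=4: 9200+7056+46·7·36=27848; k=5: 15010+0+46·28·36=61378 → min 21890.
Length 6: T₁..T₆: k=1: 0+21890+40·46·36=88130; k=2: 60720+11960+40·33·36=120200; k=3: 16790+6020+40·5·36=30010; k=4: 18190+7056+40·7·36=35326; k=5: 23370+0+40·28·36=63690 → min 30010.
Optimal order: ((T₁ × (T₂ × T₃)) × ((T₄ × T₅) × T₆)) with cost 30010.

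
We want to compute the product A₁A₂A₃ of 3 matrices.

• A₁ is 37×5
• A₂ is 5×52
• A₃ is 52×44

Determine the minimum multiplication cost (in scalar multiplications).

19580

Order (A₁(A₂A₃)): (A₂A₃): 5×52 by 52×44 → 5×44, cost 5·52·44 = 11440; (A₁(A₂A₃)): 37×5 by 5×44 → 37×44, cost 37·5·44 = 8140; cumulative 19580. Total 19580.
Order ((A₁A₂)A₃): (A₁A₂): 37×5 by 5×52 → 37×52, cost 37·5·52 = 9620; ((A₁A₂)A₃): 37×52 by 52×44 → 37×44, cost 37·52·44 = 84656; cumulative 94276. Total 94276.
Minimum: 19580.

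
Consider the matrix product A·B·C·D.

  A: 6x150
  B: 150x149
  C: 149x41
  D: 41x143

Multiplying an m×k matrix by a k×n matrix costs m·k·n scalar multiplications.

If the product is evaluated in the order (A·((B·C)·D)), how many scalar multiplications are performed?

1924500

(B·C): 150×149 by 149×41 → 150×41, cost 150·149·41 = 916350
((B·C)·D): 150×41 by 41×143 → 150×143, cost 150·41·143 = 879450; cumulative 1795800
(A·((B·C)·D)): 6×150 by 150×143 → 6×143, cost 6·150·143 = 128700; cumulative 1924500
Total: 1924500 scalar multiplications.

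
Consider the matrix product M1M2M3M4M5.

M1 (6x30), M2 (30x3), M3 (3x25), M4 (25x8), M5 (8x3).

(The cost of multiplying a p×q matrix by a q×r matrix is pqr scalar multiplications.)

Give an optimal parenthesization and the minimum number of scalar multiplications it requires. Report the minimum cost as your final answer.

Adjacent pairs: M1M2 = 6·30·3 = 540; M2M3 = 30·3·25 = 2250; M3M4 = 3·25·8 = 600; M4M5 = 25·8·3 = 600.
Length 3: M1..M3: k=1: 0+2250+6·30·25=6750; k=2: 540+0+6·3·25=990 → min 990 | M2..M4: k=2: 0+600+30·3·8=1320; k=3: 2250+0+30·25·8=8250 → min 1320 | M3..M5: k=3: 0+600+3·25·3=825; k=4: 600+0+3·8·3=672 → min 672.
Length 4: M1..M4: k=1: 0+1320+6·30·8=2760; k=2: 540+600+6·3·8=1284; k=3: 990+0+6·25·8=2190 → min 1284 | M2..M5: k=2: 0+672+30·3·3=942; k=3: 2250+600+30·25·3=5100; k=4: 1320+0+30·8·3=2040 → min 942.
Length 5: M1..M5: k=1: 0+942+6·30·3=1482; k=2: 540+672+6·3·3=1266; k=3: 990+600+6·25·3=2040; k=4: 1284+0+6·8·3=1428 → min 1266.
Optimal parenthesization: ((M1M2)((M3M4)M5)) with cost 1266.

1266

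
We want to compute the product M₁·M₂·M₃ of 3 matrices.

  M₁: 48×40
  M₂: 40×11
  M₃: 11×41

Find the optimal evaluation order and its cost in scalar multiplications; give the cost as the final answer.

(M₁·(M₂·M₃)): cost 96760.
((M₁·M₂)·M₃): cost 42768.
Optimal: ((M₁·M₂)·M₃) with cost 42768.

42768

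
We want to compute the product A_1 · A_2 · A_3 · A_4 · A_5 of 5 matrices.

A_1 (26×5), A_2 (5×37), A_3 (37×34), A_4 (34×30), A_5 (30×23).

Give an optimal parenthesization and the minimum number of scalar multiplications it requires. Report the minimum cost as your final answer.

Adjacent pairs: A_1A_2 = 26·5·37 = 4810; A_2A_3 = 5·37·34 = 6290; A_3A_4 = 37·34·30 = 37740; A_4A_5 = 34·30·23 = 23460.
Length 3: A_1..A_3: k=1: 0+6290+26·5·34=10710; k=2: 4810+0+26·37·34=37518 → min 10710 | A_2..A_4: k=2: 0+37740+5·37·30=43290; k=3: 6290+0+5·34·30=11390 → min 11390 | A_3..A_5: k=3: 0+23460+37·34·23=52394; k=4: 37740+0+37·30·23=63270 → min 52394.
Length 4: A_1..A_4: k=1: 0+11390+26·5·30=15290; k=2: 4810+37740+26·37·30=71410; k=3: 10710+0+26·34·30=37230 → min 15290 | A_2..A_5: k=2: 0+52394+5·37·23=56649; k=3: 6290+23460+5·34·23=33660; k=4: 11390+0+5·30·23=14840 → min 14840.
Length 5: A_1..A_5: k=1: 0+14840+26·5·23=17830; k=2: 4810+52394+26·37·23=79330; k=3: 10710+23460+26·34·23=54502; k=4: 15290+0+26·30·23=33230 → min 17830.
Optimal parenthesization: (A_1 · (((A_2 · A_3) · A_4) · A_5)) with cost 17830.

17830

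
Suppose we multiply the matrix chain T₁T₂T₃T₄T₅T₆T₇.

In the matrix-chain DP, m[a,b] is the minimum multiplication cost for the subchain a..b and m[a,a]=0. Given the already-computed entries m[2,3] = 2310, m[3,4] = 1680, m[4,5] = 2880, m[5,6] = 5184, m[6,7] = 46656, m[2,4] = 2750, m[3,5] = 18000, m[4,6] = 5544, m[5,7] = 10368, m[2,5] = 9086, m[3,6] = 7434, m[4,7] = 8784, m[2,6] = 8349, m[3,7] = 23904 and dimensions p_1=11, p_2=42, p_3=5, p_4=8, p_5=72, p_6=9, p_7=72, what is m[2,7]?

m[2,7] = min over k∈[2,6] of m[2,k]+m[k+1,7]+p_{1}·p_k·p_{7}.
k=2: 0 + 23904 + 11·42·72 = 57168; k=3: 2310 + 8784 + 11·5·72 = 15054; k=4: 2750 + 10368 + 11·8·72 = 19454; k=5: 9086 + 46656 + 11·72·72 = 112766; k=6: 8349 + 0 + 11·9·72 = 15477.
Minimum: 15054 at k=3.

15054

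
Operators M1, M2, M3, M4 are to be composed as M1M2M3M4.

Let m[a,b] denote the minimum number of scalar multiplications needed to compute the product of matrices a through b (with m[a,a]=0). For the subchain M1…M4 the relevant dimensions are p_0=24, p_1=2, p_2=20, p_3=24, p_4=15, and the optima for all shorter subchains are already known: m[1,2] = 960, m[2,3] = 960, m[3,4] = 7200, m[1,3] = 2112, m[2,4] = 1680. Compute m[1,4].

2400

m[1,4] = min over k∈[1,3] of m[1,k]+m[k+1,4]+p_{0}·p_k·p_{4}.
k=1: 0 + 1680 + 24·2·15 = 2400; k=2: 960 + 7200 + 24·20·15 = 15360; k=3: 2112 + 0 + 24·24·15 = 10752.
Minimum: 2400 at k=1.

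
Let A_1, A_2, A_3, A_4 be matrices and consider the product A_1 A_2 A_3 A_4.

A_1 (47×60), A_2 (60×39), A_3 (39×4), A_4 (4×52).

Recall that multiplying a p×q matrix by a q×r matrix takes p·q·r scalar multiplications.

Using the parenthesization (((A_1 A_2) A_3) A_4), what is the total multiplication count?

127088

(A_1 A_2): 47×60 by 60×39 → 47×39, cost 47·60·39 = 109980
((A_1 A_2) A_3): 47×39 by 39×4 → 47×4, cost 47·39·4 = 7332; cumulative 117312
(((A_1 A_2) A_3) A_4): 47×4 by 4×52 → 47×52, cost 47·4·52 = 9776; cumulative 127088
Total: 127088 scalar multiplications.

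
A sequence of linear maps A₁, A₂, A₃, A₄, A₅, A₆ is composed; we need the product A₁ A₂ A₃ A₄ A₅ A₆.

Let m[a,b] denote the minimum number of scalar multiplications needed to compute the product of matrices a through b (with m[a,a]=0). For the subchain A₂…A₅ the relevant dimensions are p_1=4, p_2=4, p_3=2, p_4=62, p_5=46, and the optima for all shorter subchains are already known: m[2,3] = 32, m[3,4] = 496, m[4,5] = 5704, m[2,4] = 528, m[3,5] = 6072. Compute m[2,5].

m[2,5] = min over k∈[2,4] of m[2,k]+m[k+1,5]+p_{1}·p_k·p_{5}.
k=2: 0 + 6072 + 4·4·46 = 6808; k=3: 32 + 5704 + 4·2·46 = 6104; k=4: 528 + 0 + 4·62·46 = 11936.
Minimum: 6104 at k=3.

6104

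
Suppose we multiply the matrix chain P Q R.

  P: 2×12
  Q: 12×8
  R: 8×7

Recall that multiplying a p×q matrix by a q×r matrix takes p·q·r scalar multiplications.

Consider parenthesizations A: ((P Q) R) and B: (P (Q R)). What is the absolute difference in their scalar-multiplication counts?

536

Order A = ((P Q) R): (P Q): 2×12 by 12×8 → 2×8, cost 2·12·8 = 192; ((P Q) R): 2×8 by 8×7 → 2×7, cost 2·8·7 = 112; cumulative 304. Total 304.
Order B = (P (Q R)): (Q R): 12×8 by 8×7 → 12×7, cost 12·8·7 = 672; (P (Q R)): 2×12 by 12×7 → 2×7, cost 2·12·7 = 168; cumulative 840. Total 840.
Difference: |304 − 840| = 536.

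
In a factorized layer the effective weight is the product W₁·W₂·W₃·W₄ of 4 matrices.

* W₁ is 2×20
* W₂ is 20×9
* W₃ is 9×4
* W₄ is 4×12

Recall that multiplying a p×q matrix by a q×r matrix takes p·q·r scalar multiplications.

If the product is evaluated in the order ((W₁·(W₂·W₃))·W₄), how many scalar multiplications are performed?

(W₂·W₃): 20×9 by 9×4 → 20×4, cost 20·9·4 = 720
(W₁·(W₂·W₃)): 2×20 by 20×4 → 2×4, cost 2·20·4 = 160; cumulative 880
((W₁·(W₂·W₃))·W₄): 2×4 by 4×12 → 2×12, cost 2·4·12 = 96; cumulative 976
Total: 976 scalar multiplications.

976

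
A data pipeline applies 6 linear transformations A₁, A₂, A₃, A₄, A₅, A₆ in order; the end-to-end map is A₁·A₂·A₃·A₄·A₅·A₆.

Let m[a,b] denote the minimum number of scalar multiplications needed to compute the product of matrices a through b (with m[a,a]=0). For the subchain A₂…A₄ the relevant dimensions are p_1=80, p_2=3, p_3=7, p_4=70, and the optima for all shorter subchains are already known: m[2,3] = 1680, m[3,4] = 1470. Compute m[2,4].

m[2,4] = min over k∈[2,3] of m[2,k]+m[k+1,4]+p_{1}·p_k·p_{4}.
k=2: 0 + 1470 + 80·3·70 = 18270; k=3: 1680 + 0 + 80·7·70 = 40880.
Minimum: 18270 at k=2.

18270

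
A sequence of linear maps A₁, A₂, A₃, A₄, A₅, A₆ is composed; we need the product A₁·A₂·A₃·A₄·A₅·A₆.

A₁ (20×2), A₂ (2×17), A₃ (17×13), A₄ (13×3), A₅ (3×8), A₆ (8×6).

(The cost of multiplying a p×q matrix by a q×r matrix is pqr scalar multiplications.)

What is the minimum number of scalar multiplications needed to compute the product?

904

Adjacent pairs: A₁A₂ = 20·2·17 = 680; A₂A₃ = 2·17·13 = 442; A₃A₄ = 17·13·3 = 663; A₄A₅ = 13·3·8 = 312; A₅A₆ = 3·8·6 = 144.
Length 3: A₁..A₃: k=1: 0+442+20·2·13=962; k=2: 680+0+20·17·13=5100 → min 962 | A₂..A₄: k=2: 0+663+2·17·3=765; k=3: 442+0+2·13·3=520 → min 520 | A₃..A₅: k=3: 0+312+17·13·8=2080; k=4: 663+0+17·3·8=1071 → min 1071 | A₄..A₆: k=4: 0+144+13·3·6=378; k=5: 312+0+13·8·6=936 → min 378.
Length 4: A₁..A₄: k=1: 0+520+20·2·3=640; k=2: 680+663+20·17·3=2363; k=3: 962+0+20·13·3=1742 → min 640 | A₂..A₅: k=2: 0+1071+2·17·8=1343; k=3: 442+312+2·13·8=962; k=4: 520+0+2·3·8=568 → min 568 | A₃..A₆: k=3: 0+378+17·13·6=1704; k=4: 663+144+17·3·6=1113; k=5: 1071+0+17·8·6=1887 → min 1113.
Length 5: A₁..A₅: k=1: 0+568+20·2·8=888; k=2: 680+1071+20·17·8=4471; k=3: 962+312+20·13·8=3354; k=4: 640+0+20·3·8=1120 → min 888 | A₂..A₆: k=2: 0+1113+2·17·6=1317; k=3: 442+378+2·13·6=976; k=4: 520+144+2·3·6=700; k=5: 568+0+2·8·6=664 → min 664.
Length 6: A₁..A₆: k=1: 0+664+20·2·6=904; k=2: 680+1113+20·17·6=3833; k=3: 962+378+20·13·6=2900; k=4: 640+144+20·3·6=1144; k=5: 888+0+20·8·6=1848 → min 904.
Optimal order: (A₁·((((A₂·A₃)·A₄)·A₅)·A₆)) with cost 904.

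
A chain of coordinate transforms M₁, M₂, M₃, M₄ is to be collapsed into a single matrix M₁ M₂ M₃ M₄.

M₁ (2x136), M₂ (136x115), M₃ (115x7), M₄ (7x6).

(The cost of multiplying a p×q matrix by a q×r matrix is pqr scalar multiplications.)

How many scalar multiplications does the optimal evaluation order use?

Adjacent pairs: M₁M₂ = 2·136·115 = 31280; M₂M₃ = 136·115·7 = 109480; M₃M₄ = 115·7·6 = 4830.
Length 3: M₁..M₃: k=1: 0+109480+2·136·7=111384; k=2: 31280+0+2·115·7=32890 → min 32890 | M₂..M₄: k=2: 0+4830+136·115·6=98670; k=3: 109480+0+136·7·6=115192 → min 98670.
Length 4: M₁..M₄: k=1: 0+98670+2·136·6=100302; k=2: 31280+4830+2·115·6=37490; k=3: 32890+0+2·7·6=32974 → min 32974.
Optimal order: (((M₁ M₂) M₃) M₄) with cost 32974.

32974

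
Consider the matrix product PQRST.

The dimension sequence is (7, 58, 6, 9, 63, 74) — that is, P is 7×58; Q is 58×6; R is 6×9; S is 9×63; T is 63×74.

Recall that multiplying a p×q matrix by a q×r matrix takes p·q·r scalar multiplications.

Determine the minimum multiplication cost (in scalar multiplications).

36918

Adjacent pairs: PQ = 7·58·6 = 2436; QR = 58·6·9 = 3132; RS = 6·9·63 = 3402; ST = 9·63·74 = 41958.
Length 3: P..R: k=1: 0+3132+7·58·9=6786; k=2: 2436+0+7·6·9=2814 → min 2814 | Q..S: k=2: 0+3402+58·6·63=25326; k=3: 3132+0+58·9·63=36018 → min 25326 | R..T: k=3: 0+41958+6·9·74=45954; k=4: 3402+0+6·63·74=31374 → min 31374.
Length 4: P..S: k=1: 0+25326+7·58·63=50904; k=2: 2436+3402+7·6·63=8484; k=3: 2814+0+7·9·63=6783 → min 6783 | Q..T: k=2: 0+31374+58·6·74=57126; k=3: 3132+41958+58·9·74=83718; k=4: 25326+0+58·63·74=295722 → min 57126.
Length 5: P..T: k=1: 0+57126+7·58·74=87170; k=2: 2436+31374+7·6·74=36918; k=3: 2814+41958+7·9·74=49434; k=4: 6783+0+7·63·74=39417 → min 36918.
Optimal order: ((PQ)((RS)T)) with cost 36918.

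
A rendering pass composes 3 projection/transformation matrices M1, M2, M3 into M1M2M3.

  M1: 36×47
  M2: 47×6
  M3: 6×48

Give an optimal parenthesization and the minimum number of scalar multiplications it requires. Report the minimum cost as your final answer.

20520

(M1(M2M3)): cost 94752.
((M1M2)M3): cost 20520.
Optimal: ((M1M2)M3) with cost 20520.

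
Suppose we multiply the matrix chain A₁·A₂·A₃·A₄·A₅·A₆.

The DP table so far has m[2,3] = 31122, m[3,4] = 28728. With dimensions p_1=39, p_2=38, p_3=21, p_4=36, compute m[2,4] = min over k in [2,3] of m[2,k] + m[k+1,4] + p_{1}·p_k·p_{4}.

60606

m[2,4] = min over k∈[2,3] of m[2,k]+m[k+1,4]+p_{1}·p_k·p_{4}.
k=2: 0 + 28728 + 39·38·36 = 82080; k=3: 31122 + 0 + 39·21·36 = 60606.
Minimum: 60606 at k=3.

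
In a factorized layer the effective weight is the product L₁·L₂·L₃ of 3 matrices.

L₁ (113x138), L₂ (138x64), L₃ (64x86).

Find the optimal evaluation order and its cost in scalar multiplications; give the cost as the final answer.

1619968

(L₁·(L₂·L₃)): cost 2100636.
((L₁·L₂)·L₃): cost 1619968.
Optimal: ((L₁·L₂)·L₃) with cost 1619968.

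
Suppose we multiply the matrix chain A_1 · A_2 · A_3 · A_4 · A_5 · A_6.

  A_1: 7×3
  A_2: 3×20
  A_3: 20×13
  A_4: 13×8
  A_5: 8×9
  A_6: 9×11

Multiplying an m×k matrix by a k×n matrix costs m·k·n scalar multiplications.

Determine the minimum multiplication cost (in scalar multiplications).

1836

Adjacent pairs: A_1A_2 = 7·3·20 = 420; A_2A_3 = 3·20·13 = 780; A_3A_4 = 20·13·8 = 2080; A_4A_5 = 13·8·9 = 936; A_5A_6 = 8·9·11 = 792.
Length 3: A_1..A_3: k=1: 0+780+7·3·13=1053; k=2: 420+0+7·20·13=2240 → min 1053 | A_2..A_4: k=2: 0+2080+3·20·8=2560; k=3: 780+0+3·13·8=1092 → min 1092 | A_3..A_5: k=3: 0+936+20·13·9=3276; k=4: 2080+0+20·8·9=3520 → min 3276 | A_4..A_6: k=4: 0+792+13·8·11=1936; k=5: 936+0+13·9·11=2223 → min 1936.
Length 4: A_1..A_4: k=1: 0+1092+7·3·8=1260; k=2: 420+2080+7·20·8=3620; k=3: 1053+0+7·13·8=1781 → min 1260 | A_2..A_5: k=2: 0+3276+3·20·9=3816; k=3: 780+936+3·13·9=2067; k=4: 1092+0+3·8·9=1308 → min 1308 | A_3..A_6: k=3: 0+1936+20·13·11=4796; k=4: 2080+792+20·8·11=4632; k=5: 3276+0+20·9·11=5256 → min 4632.
Length 5: A_1..A_5: k=1: 0+1308+7·3·9=1497; k=2: 420+3276+7·20·9=4956; k=3: 1053+936+7·13·9=2808; k=4: 1260+0+7·8·9=1764 → min 1497 | A_2..A_6: k=2: 0+4632+3·20·11=5292; k=3: 780+1936+3·13·11=3145; k=4: 1092+792+3·8·11=2148; k=5: 1308+0+3·9·11=1605 → min 1605.
Length 6: A_1..A_6: k=1: 0+1605+7·3·11=1836; k=2: 420+4632+7·20·11=6592; k=3: 1053+1936+7·13·11=3990; k=4: 1260+792+7·8·11=2668; k=5: 1497+0+7·9·11=2190 → min 1836.
Optimal order: (A_1 · ((((A_2 · A_3) · A_4) · A_5) · A_6)) with cost 1836.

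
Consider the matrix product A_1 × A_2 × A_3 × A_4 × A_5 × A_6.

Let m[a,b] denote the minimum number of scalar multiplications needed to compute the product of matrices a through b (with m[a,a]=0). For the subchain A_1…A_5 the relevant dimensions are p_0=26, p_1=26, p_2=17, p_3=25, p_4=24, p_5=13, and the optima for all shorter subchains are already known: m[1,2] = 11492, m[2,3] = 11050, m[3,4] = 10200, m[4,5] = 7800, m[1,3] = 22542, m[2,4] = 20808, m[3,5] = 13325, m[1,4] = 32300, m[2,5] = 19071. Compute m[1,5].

27859

m[1,5] = min over k∈[1,4] of m[1,k]+m[k+1,5]+p_{0}·p_k·p_{5}.
k=1: 0 + 19071 + 26·26·13 = 27859; k=2: 11492 + 13325 + 26·17·13 = 30563; k=3: 22542 + 7800 + 26·25·13 = 38792; k=4: 32300 + 0 + 26·24·13 = 40412.
Minimum: 27859 at k=1.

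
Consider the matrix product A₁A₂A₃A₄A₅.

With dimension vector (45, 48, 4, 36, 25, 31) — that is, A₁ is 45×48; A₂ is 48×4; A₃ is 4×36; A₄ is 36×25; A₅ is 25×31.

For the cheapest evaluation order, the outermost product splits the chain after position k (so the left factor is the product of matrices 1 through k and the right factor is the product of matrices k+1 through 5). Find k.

Adjacent pairs: A₁A₂ = 45·48·4 = 8640; A₂A₃ = 48·4·36 = 6912; A₃A₄ = 4·36·25 = 3600; A₄A₅ = 36·25·31 = 27900.
Length 3: A₁..A₃: k=1: 0+6912+45·48·36=84672; k=2: 8640+0+45·4·36=15120 → min 15120 | A₂..A₄: k=2: 0+3600+48·4·25=8400; k=3: 6912+0+48·36·25=50112 → min 8400 | A₃..A₅: k=3: 0+27900+4·36·31=32364; k=4: 3600+0+4·25·31=6700 → min 6700.
Length 4: A₁..A₄: k=1: 0+8400+45·48·25=62400; k=2: 8640+3600+45·4·25=16740; k=3: 15120+0+45·36·25=55620 → min 16740 | A₂..A₅: k=2: 0+6700+48·4·31=12652; k=3: 6912+27900+48·36·31=88380; k=4: 8400+0+48·25·31=45600 → min 12652.
Top-level splits: k=1: (A₁..A₁)·(A₂..A₅) → 0+12652+45·48·31 = 79612; k=2: (A₁..A₂)·(A₃..A₅) → 8640+6700+45·4·31 = 20920; k=3: (A₁..A₃)·(A₄..A₅) → 15120+27900+45·36·31 = 93240; k=4: (A₁..A₄)·(A₅..A₅) → 16740+0+45·25·31 = 51615.
Best split is after A₂, i.e. k = 2.

2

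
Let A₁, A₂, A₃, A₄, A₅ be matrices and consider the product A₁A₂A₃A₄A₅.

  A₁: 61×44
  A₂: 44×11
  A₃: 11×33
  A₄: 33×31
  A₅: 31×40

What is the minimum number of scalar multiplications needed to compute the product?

81257

Adjacent pairs: A₁A₂ = 61·44·11 = 29524; A₂A₃ = 44·11·33 = 15972; A₃A₄ = 11·33·31 = 11253; A₄A₅ = 33·31·40 = 40920.
Length 3: A₁..A₃: k=1: 0+15972+61·44·33=104544; k=2: 29524+0+61·11·33=51667 → min 51667 | A₂..A₄: k=2: 0+11253+44·11·31=26257; k=3: 15972+0+44·33·31=60984 → min 26257 | A₃..A₅: k=3: 0+40920+11·33·40=55440; k=4: 11253+0+11·31·40=24893 → min 24893.
Length 4: A₁..A₄: k=1: 0+26257+61·44·31=109461; k=2: 29524+11253+61·11·31=61578; k=3: 51667+0+61·33·31=114070 → min 61578 | A₂..A₅: k=2: 0+24893+44·11·40=44253; k=3: 15972+40920+44·33·40=114972; k=4: 26257+0+44·31·40=80817 → min 44253.
Length 5: A₁..A₅: k=1: 0+44253+61·44·40=151613; k=2: 29524+24893+61·11·40=81257; k=3: 51667+40920+61·33·40=173107; k=4: 61578+0+61·31·40=137218 → min 81257.
Optimal order: ((A₁A₂)((A₃A₄)A₅)) with cost 81257.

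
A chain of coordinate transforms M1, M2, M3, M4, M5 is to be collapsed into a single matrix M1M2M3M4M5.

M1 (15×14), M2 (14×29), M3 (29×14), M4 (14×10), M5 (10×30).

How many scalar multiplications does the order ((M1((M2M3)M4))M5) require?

14244

(M2M3): 14×29 by 29×14 → 14×14, cost 14·29·14 = 5684
((M2M3)M4): 14×14 by 14×10 → 14×10, cost 14·14·10 = 1960; cumulative 7644
(M1((M2M3)M4)): 15×14 by 14×10 → 15×10, cost 15·14·10 = 2100; cumulative 9744
((M1((M2M3)M4))M5): 15×10 by 10×30 → 15×30, cost 15·10·30 = 4500; cumulative 14244
Total: 14244 scalar multiplications.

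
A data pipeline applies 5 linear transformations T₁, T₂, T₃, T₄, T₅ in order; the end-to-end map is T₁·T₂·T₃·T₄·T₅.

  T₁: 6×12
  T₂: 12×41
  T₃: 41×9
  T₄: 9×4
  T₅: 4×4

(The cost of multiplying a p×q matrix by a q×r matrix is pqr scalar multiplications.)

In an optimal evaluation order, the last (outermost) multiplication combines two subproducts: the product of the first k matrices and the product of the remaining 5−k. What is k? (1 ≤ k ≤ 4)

4

Adjacent pairs: T₁T₂ = 6·12·41 = 2952; T₂T₃ = 12·41·9 = 4428; T₃T₄ = 41·9·4 = 1476; T₄T₅ = 9·4·4 = 144.
Length 3: T₁..T₃: k=1: 0+4428+6·12·9=5076; k=2: 2952+0+6·41·9=5166 → min 5076 | T₂..T₄: k=2: 0+1476+12·41·4=3444; k=3: 4428+0+12·9·4=4860 → min 3444 | T₃..T₅: k=3: 0+144+41·9·4=1620; k=4: 1476+0+41·4·4=2132 → min 1620.
Length 4: T₁..T₄: k=1: 0+3444+6·12·4=3732; k=2: 2952+1476+6·41·4=5412; k=3: 5076+0+6·9·4=5292 → min 3732 | T₂..T₅: k=2: 0+1620+12·41·4=3588; k=3: 4428+144+12·9·4=5004; k=4: 3444+0+12·4·4=3636 → min 3588.
Top-level splits: k=1: (T₁..T₁)·(T₂..T₅) → 0+3588+6·12·4 = 3876; k=2: (T₁..T₂)·(T₃..T₅) → 2952+1620+6·41·4 = 5556; k=3: (T₁..T₃)·(T₄..T₅) → 5076+144+6·9·4 = 5436; k=4: (T₁..T₄)·(T₅..T₅) → 3732+0+6·4·4 = 3828.
Best split is after T₄, i.e. k = 4.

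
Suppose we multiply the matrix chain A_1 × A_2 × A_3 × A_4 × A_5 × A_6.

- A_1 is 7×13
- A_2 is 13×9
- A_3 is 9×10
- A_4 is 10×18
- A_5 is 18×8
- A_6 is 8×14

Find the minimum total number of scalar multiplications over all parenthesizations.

Adjacent pairs: A_1A_2 = 7·13·9 = 819; A_2A_3 = 13·9·10 = 1170; A_3A_4 = 9·10·18 = 1620; A_4A_5 = 10·18·8 = 1440; A_5A_6 = 18·8·14 = 2016.
Length 3: A_1..A_3: k=1: 0+1170+7·13·10=2080; k=2: 819+0+7·9·10=1449 → min 1449 | A_2..A_4: k=2: 0+1620+13·9·18=3726; k=3: 1170+0+13·10·18=3510 → min 3510 | A_3..A_5: k=3: 0+1440+9·10·8=2160; k=4: 1620+0+9·18·8=2916 → min 2160 | A_4..A_6: k=4: 0+2016+10·18·14=4536; k=5: 1440+0+10·8·14=2560 → min 2560.
Length 4: A_1..A_4: k=1: 0+3510+7·13·18=5148; k=2: 819+1620+7·9·18=3573; k=3: 1449+0+7·10·18=2709 → min 2709 | A_2..A_5: k=2: 0+2160+13·9·8=3096; k=3: 1170+1440+13·10·8=3650; k=4: 3510+0+13·18·8=5382 → min 3096 | A_3..A_6: k=3: 0+2560+9·10·14=3820; k=4: 1620+2016+9·18·14=5904; k=5: 2160+0+9·8·14=3168 → min 3168.
Length 5: A_1..A_5: k=1: 0+3096+7·13·8=3824; k=2: 819+2160+7·9·8=3483; k=3: 1449+1440+7·10·8=3449; k=4: 2709+0+7·18·8=3717 → min 3449 | A_2..A_6: k=2: 0+3168+13·9·14=4806; k=3: 1170+2560+13·10·14=5550; k=4: 3510+2016+13·18·14=8802; k=5: 3096+0+13·8·14=4552 → min 4552.
Length 6: A_1..A_6: k=1: 0+4552+7·13·14=5826; k=2: 819+3168+7·9·14=4869; k=3: 1449+2560+7·10·14=4989; k=4: 2709+2016+7·18·14=6489; k=5: 3449+0+7·8·14=4233 → min 4233.
Optimal order: ((((A_1 × A_2) × A_3) × (A_4 × A_5)) × A_6) with cost 4233.

4233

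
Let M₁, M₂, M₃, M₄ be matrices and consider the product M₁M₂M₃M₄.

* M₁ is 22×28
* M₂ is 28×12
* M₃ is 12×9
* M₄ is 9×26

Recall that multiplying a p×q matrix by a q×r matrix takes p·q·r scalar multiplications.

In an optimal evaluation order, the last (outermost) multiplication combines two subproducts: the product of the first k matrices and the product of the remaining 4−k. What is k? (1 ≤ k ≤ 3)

3

Adjacent pairs: M₁M₂ = 22·28·12 = 7392; M₂M₃ = 28·12·9 = 3024; M₃M₄ = 12·9·26 = 2808.
Length 3: M₁..M₃: k=1: 0+3024+22·28·9=8568; k=2: 7392+0+22·12·9=9768 → min 8568 | M₂..M₄: k=2: 0+2808+28·12·26=11544; k=3: 3024+0+28·9·26=9576 → min 9576.
Top-level splits: k=1: (M₁..M₁)·(M₂..M₄) → 0+9576+22·28·26 = 25592; k=2: (M₁..M₂)·(M₃..M₄) → 7392+2808+22·12·26 = 17064; k=3: (M₁..M₃)·(M₄..M₄) → 8568+0+22·9·26 = 13716.
Best split is after M₃, i.e. k = 3.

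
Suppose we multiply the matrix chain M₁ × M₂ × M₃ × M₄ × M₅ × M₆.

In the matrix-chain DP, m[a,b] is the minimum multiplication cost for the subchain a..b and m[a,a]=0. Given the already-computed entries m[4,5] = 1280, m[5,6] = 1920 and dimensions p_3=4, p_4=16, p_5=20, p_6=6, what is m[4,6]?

m[4,6] = min over k∈[4,5] of m[4,k]+m[k+1,6]+p_{3}·p_k·p_{6}.
k=4: 0 + 1920 + 4·16·6 = 2304; k=5: 1280 + 0 + 4·20·6 = 1760.
Minimum: 1760 at k=5.

1760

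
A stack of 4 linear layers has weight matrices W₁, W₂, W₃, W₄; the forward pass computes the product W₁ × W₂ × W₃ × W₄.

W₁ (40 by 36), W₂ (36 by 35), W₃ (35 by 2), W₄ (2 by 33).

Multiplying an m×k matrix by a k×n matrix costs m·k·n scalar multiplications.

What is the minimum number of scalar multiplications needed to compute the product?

Adjacent pairs: W₁W₂ = 40·36·35 = 50400; W₂W₃ = 36·35·2 = 2520; W₃W₄ = 35·2·33 = 2310.
Length 3: W₁..W₃: k=1: 0+2520+40·36·2=5400; k=2: 50400+0+40·35·2=53200 → min 5400 | W₂..W₄: k=2: 0+2310+36·35·33=43890; k=3: 2520+0+36·2·33=4896 → min 4896.
Length 4: W₁..W₄: k=1: 0+4896+40·36·33=52416; k=2: 50400+2310+40·35·33=98910; k=3: 5400+0+40·2·33=8040 → min 8040.
Optimal order: ((W₁ × (W₂ × W₃)) × W₄) with cost 8040.

8040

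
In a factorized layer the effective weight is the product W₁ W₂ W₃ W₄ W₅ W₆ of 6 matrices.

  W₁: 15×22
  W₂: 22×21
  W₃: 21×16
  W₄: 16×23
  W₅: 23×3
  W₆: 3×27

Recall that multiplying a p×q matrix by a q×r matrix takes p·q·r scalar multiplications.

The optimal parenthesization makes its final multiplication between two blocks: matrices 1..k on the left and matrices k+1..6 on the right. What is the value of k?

Adjacent pairs: W₁W₂ = 15·22·21 = 6930; W₂W₃ = 22·21·16 = 7392; W₃W₄ = 21·16·23 = 7728; W₄W₅ = 16·23·3 = 1104; W₅W₆ = 23·3·27 = 1863.
Length 3: W₁..W₃: k=1: 0+7392+15·22·16=12672; k=2: 6930+0+15·21·16=11970 → min 11970 | W₂..W₄: k=2: 0+7728+22·21·23=18354; k=3: 7392+0+22·16·23=15488 → min 15488 | W₃..W₅: k=3: 0+1104+21·16·3=2112; k=4: 7728+0+21·23·3=9177 → min 2112 | W₄..W₆: k=4: 0+1863+16·23·27=11799; k=5: 1104+0+16·3·27=2400 → min 2400.
Length 4: W₁..W₄: k=1: 0+15488+15·22·23=23078; k=2: 6930+7728+15·21·23=21903; k=3: 11970+0+15·16·23=17490 → min 17490 | W₂..W₅: k=2: 0+2112+22·21·3=3498; k=3: 7392+1104+22·16·3=9552; k=4: 15488+0+22·23·3=17006 → min 3498 | W₃..W₆: k=3: 0+2400+21·16·27=11472; k=4: 7728+1863+21·23·27=22632; k=5: 2112+0+21·3·27=3813 → min 3813.
Length 5: W₁..W₅: k=1: 0+3498+15·22·3=4488; k=2: 6930+2112+15·21·3=9987; k=3: 11970+1104+15·16·3=13794; k=4: 17490+0+15·23·3=18525 → min 4488 | W₂..W₆: k=2: 0+3813+22·21·27=16287; k=3: 7392+2400+22·16·27=19296; k=4: 15488+1863+22·23·27=31013; k=5: 3498+0+22·3·27=5280 → min 5280.
Top-level splits: k=1: (W₁..W₁)·(W₂..W₆) → 0+5280+15·22·27 = 14190; k=2: (W₁..W₂)·(W₃..W₆) → 6930+3813+15·21·27 = 19248; k=3: (W₁..W₃)·(W₄..W₆) → 11970+2400+15·16·27 = 20850; k=4: (W₁..W₄)·(W₅..W₆) → 17490+1863+15·23·27 = 28668; k=5: (W₁..W₅)·(W₆..W₆) → 4488+0+15·3·27 = 5703.
Best split is after W₅, i.e. k = 5.

5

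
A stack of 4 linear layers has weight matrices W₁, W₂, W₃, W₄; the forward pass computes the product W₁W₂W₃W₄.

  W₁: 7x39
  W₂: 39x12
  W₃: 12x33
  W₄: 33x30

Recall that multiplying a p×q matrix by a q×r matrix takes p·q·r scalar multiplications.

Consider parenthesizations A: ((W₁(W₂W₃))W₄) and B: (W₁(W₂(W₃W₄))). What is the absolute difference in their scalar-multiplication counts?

2727

Order A = ((W₁(W₂W₃))W₄): (W₂W₃): 39×12 by 12×33 → 39×33, cost 39·12·33 = 15444; (W₁(W₂W₃)): 7×39 by 39×33 → 7×33, cost 7·39·33 = 9009; cumulative 24453; ((W₁(W₂W₃))W₄): 7×33 by 33×30 → 7×30, cost 7·33·30 = 6930; cumulative 31383. Total 31383.
Order B = (W₁(W₂(W₃W₄))): (W₃W₄): 12×33 by 33×30 → 12×30, cost 12·33·30 = 11880; (W₂(W₃W₄)): 39×12 by 12×30 → 39×30, cost 39·12·30 = 14040; cumulative 25920; (W₁(W₂(W₃W₄))): 7×39 by 39×30 → 7×30, cost 7·39·30 = 8190; cumulative 34110. Total 34110.
Difference: |31383 − 34110| = 2727.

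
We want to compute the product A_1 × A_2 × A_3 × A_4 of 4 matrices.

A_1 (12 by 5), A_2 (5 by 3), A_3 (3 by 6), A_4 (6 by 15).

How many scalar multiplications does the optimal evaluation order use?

990

Adjacent pairs: A_1A_2 = 12·5·3 = 180; A_2A_3 = 5·3·6 = 90; A_3A_4 = 3·6·15 = 270.
Length 3: A_1..A_3: k=1: 0+90+12·5·6=450; k=2: 180+0+12·3·6=396 → min 396 | A_2..A_4: k=2: 0+270+5·3·15=495; k=3: 90+0+5·6·15=540 → min 495.
Length 4: A_1..A_4: k=1: 0+495+12·5·15=1395; k=2: 180+270+12·3·15=990; k=3: 396+0+12·6·15=1476 → min 990.
Optimal order: ((A_1 × A_2) × (A_3 × A_4)) with cost 990.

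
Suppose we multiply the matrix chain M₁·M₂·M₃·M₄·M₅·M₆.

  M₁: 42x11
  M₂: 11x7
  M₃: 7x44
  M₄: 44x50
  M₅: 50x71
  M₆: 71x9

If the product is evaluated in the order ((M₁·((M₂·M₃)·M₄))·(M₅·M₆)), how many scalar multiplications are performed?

101538

(M₂·M₃): 11×7 by 7×44 → 11×44, cost 11·7·44 = 3388
((M₂·M₃)·M₄): 11×44 by 44×50 → 11×50, cost 11·44·50 = 24200; cumulative 27588
(M₁·((M₂·M₃)·M₄)): 42×11 by 11×50 → 42×50, cost 42·11·50 = 23100; cumulative 50688
(M₅·M₆): 50×71 by 71×9 → 50×9, cost 50·71·9 = 31950
((M₁·((M₂·M₃)·M₄))·(M₅·M₆)): 42×50 by 50×9 → 42×9, cost 42·50·9 = 18900; cumulative 101538
Total: 101538 scalar multiplications.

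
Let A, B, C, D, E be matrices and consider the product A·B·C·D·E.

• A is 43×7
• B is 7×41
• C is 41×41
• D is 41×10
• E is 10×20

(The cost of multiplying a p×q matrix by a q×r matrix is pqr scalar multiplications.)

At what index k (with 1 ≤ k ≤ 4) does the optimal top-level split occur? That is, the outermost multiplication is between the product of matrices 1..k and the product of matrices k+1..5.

1

Adjacent pairs: AB = 43·7·41 = 12341; BC = 7·41·41 = 11767; CD = 41·41·10 = 16810; DE = 41·10·20 = 8200.
Length 3: A..C: k=1: 0+11767+43·7·41=24108; k=2: 12341+0+43·41·41=84624 → min 24108 | B..D: k=2: 0+16810+7·41·10=19680; k=3: 11767+0+7·41·10=14637 → min 14637 | C..E: k=3: 0+8200+41·41·20=41820; k=4: 16810+0+41·10·20=25010 → min 25010.
Length 4: A..D: k=1: 0+14637+43·7·10=17647; k=2: 12341+16810+43·41·10=46781; k=3: 24108+0+43·41·10=41738 → min 17647 | B..E: k=2: 0+25010+7·41·20=30750; k=3: 11767+8200+7·41·20=25707; k=4: 14637+0+7·10·20=16037 → min 16037.
Top-level splits: k=1: (A..A)·(B..E) → 0+16037+43·7·20 = 22057; k=2: (A..B)·(C..E) → 12341+25010+43·41·20 = 72611; k=3: (A..C)·(D..E) → 24108+8200+43·41·20 = 67568; k=4: (A..D)·(E..E) → 17647+0+43·10·20 = 26247.
Best split is after A, i.e. k = 1.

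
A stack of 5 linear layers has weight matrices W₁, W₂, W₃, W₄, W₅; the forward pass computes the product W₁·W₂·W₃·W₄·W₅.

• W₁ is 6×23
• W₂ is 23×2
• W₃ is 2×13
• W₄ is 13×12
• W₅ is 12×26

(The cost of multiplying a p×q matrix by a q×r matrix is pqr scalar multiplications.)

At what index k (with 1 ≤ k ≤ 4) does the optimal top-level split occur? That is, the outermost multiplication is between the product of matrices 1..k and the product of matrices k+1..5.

2

Adjacent pairs: W₁W₂ = 6·23·2 = 276; W₂W₃ = 23·2·13 = 598; W₃W₄ = 2·13·12 = 312; W₄W₅ = 13·12·26 = 4056.
Length 3: W₁..W₃: k=1: 0+598+6·23·13=2392; k=2: 276+0+6·2·13=432 → min 432 | W₂..W₄: k=2: 0+312+23·2·12=864; k=3: 598+0+23·13·12=4186 → min 864 | W₃..W₅: k=3: 0+4056+2·13·26=4732; k=4: 312+0+2·12·26=936 → min 936.
Length 4: W₁..W₄: k=1: 0+864+6·23·12=2520; k=2: 276+312+6·2·12=732; k=3: 432+0+6·13·12=1368 → min 732 | W₂..W₅: k=2: 0+936+23·2·26=2132; k=3: 598+4056+23·13·26=12428; k=4: 864+0+23·12·26=8040 → min 2132.
Top-level splits: k=1: (W₁..W₁)·(W₂..W₅) → 0+2132+6·23·26 = 5720; k=2: (W₁..W₂)·(W₃..W₅) → 276+936+6·2·26 = 1524; k=3: (W₁..W₃)·(W₄..W₅) → 432+4056+6·13·26 = 6516; k=4: (W₁..W₄)·(W₅..W₅) → 732+0+6·12·26 = 2604.
Best split is after W₂, i.e. k = 2.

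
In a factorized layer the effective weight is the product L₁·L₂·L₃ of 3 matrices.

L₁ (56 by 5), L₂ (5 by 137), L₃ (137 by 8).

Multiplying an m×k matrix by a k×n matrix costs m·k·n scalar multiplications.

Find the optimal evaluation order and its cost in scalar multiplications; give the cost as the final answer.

7720

(L₁·(L₂·L₃)): cost 7720.
((L₁·L₂)·L₃): cost 99736.
Optimal: (L₁·(L₂·L₃)) with cost 7720.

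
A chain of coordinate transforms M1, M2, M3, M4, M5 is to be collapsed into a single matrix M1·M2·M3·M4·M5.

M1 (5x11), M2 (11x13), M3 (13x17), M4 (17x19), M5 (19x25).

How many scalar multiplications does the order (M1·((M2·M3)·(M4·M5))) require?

(M2·M3): 11×13 by 13×17 → 11×17, cost 11·13·17 = 2431
(M4·M5): 17×19 by 19×25 → 17×25, cost 17·19·25 = 8075
((M2·M3)·(M4·M5)): 11×17 by 17×25 → 11×25, cost 11·17·25 = 4675; cumulative 15181
(M1·((M2·M3)·(M4·M5))): 5×11 by 11×25 → 5×25, cost 5·11·25 = 1375; cumulative 16556
Total: 16556 scalar multiplications.

16556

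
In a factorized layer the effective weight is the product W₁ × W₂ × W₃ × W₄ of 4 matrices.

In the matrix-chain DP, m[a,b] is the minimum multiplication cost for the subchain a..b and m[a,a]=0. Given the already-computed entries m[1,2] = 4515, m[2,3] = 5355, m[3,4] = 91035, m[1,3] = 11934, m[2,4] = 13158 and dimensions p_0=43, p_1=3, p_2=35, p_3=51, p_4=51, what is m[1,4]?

m[1,4] = min over k∈[1,3] of m[1,k]+m[k+1,4]+p_{0}·p_k·p_{4}.
k=1: 0 + 13158 + 43·3·51 = 19737; k=2: 4515 + 91035 + 43·35·51 = 172305; k=3: 11934 + 0 + 43·51·51 = 123777.
Minimum: 19737 at k=1.

19737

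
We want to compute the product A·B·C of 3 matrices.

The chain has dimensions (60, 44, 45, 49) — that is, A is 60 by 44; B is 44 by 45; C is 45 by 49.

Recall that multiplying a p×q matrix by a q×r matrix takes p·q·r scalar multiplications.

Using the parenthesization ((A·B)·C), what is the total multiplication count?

251100

(A·B): 60×44 by 44×45 → 60×45, cost 60·44·45 = 118800
((A·B)·C): 60×45 by 45×49 → 60×49, cost 60·45·49 = 132300; cumulative 251100
Total: 251100 scalar multiplications.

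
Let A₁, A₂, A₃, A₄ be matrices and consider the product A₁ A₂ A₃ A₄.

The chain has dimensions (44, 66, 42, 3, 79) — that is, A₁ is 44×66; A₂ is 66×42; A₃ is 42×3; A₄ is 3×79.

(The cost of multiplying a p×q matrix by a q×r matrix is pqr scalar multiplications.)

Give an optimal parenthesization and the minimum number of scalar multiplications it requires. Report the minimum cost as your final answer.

27456

Adjacent pairs: A₁A₂ = 44·66·42 = 121968; A₂A₃ = 66·42·3 = 8316; A₃A₄ = 42·3·79 = 9954.
Length 3: A₁..A₃: k=1: 0+8316+44·66·3=17028; k=2: 121968+0+44·42·3=127512 → min 17028 | A₂..A₄: k=2: 0+9954+66·42·79=228942; k=3: 8316+0+66·3·79=23958 → min 23958.
Length 4: A₁..A₄: k=1: 0+23958+44·66·79=253374; k=2: 121968+9954+44·42·79=277914; k=3: 17028+0+44·3·79=27456 → min 27456.
Optimal parenthesization: ((A₁ (A₂ A₃)) A₄) with cost 27456.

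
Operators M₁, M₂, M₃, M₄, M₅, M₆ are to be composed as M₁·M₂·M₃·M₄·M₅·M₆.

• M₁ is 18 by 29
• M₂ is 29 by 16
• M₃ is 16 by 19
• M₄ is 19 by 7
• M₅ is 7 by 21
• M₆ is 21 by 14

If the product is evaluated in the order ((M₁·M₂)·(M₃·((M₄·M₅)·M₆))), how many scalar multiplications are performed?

(M₁·M₂): 18×29 by 29×16 → 18×16, cost 18·29·16 = 8352
(M₄·M₅): 19×7 by 7×21 → 19×21, cost 19·7·21 = 2793
((M₄·M₅)·M₆): 19×21 by 21×14 → 19×14, cost 19·21·14 = 5586; cumulative 8379
(M₃·((M₄·M₅)·M₆)): 16×19 by 19×14 → 16×14, cost 16·19·14 = 4256; cumulative 12635
((M₁·M₂)·(M₃·((M₄·M₅)·M₆))): 18×16 by 16×14 → 18×14, cost 18·16·14 = 4032; cumulative 25019
Total: 25019 scalar multiplications.

25019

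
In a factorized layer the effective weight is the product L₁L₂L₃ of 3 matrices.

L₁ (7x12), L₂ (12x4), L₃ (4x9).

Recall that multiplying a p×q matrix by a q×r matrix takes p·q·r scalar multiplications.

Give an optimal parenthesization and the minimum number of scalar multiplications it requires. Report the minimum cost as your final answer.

(L₁(L₂L₃)): cost 1188.
((L₁L₂)L₃): cost 588.
Optimal: ((L₁L₂)L₃) with cost 588.

588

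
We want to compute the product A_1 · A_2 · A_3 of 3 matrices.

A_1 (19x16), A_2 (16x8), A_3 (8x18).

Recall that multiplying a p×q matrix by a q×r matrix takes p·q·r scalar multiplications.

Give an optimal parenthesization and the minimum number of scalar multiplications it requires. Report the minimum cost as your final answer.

5168

(A_1 · (A_2 · A_3)): cost 7776.
((A_1 · A_2) · A_3): cost 5168.
Optimal: ((A_1 · A_2) · A_3) with cost 5168.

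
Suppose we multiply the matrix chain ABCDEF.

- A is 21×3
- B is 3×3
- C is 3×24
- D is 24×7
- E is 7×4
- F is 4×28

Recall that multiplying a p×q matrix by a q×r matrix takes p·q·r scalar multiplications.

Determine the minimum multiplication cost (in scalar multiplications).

2724

Adjacent pairs: AB = 21·3·3 = 189; BC = 3·3·24 = 216; CD = 3·24·7 = 504; DE = 24·7·4 = 672; EF = 7·4·28 = 784.
Length 3: A..C: k=1: 0+216+21·3·24=1728; k=2: 189+0+21·3·24=1701 → min 1701 | B..D: k=2: 0+504+3·3·7=567; k=3: 216+0+3·24·7=720 → min 567 | C..E: k=3: 0+672+3·24·4=960; k=4: 504+0+3·7·4=588 → min 588 | D..F: k=4: 0+784+24·7·28=5488; k=5: 672+0+24·4·28=3360 → min 3360.
Length 4: A..D: k=1: 0+567+21·3·7=1008; k=2: 189+504+21·3·7=1134; k=3: 1701+0+21·24·7=5229 → min 1008 | B..E: k=2: 0+588+3·3·4=624; k=3: 216+672+3·24·4=1176; k=4: 567+0+3·7·4=651 → min 624 | C..F: k=3: 0+3360+3·24·28=5376; k=4: 504+784+3·7·28=1876; k=5: 588+0+3·4·28=924 → min 924.
Length 5: A..E: k=1: 0+624+21·3·4=876; k=2: 189+588+21·3·4=1029; k=3: 1701+672+21·24·4=4389; k=4: 1008+0+21·7·4=1596 → min 876 | B..F: k=2: 0+924+3·3·28=1176; k=3: 216+3360+3·24·28=5592; k=4: 567+784+3·7·28=1939; k=5: 624+0+3·4·28=960 → min 960.
Length 6: A..F: k=1: 0+960+21·3·28=2724; k=2: 189+924+21·3·28=2877; k=3: 1701+3360+21·24·28=19173; k=4: 1008+784+21·7·28=5908; k=5: 876+0+21·4·28=3228 → min 2724.
Optimal order: (A((B((CD)E))F)) with cost 2724.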